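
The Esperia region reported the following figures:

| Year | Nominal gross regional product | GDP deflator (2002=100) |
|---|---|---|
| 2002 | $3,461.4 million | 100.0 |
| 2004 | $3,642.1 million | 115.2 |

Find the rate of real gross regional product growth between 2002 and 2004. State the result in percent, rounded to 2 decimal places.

-8.66%

Real gross regional product 2002 = 3461.4 / 1.000 = 3461.40.
Real gross regional product 2004 = 3642.1 / 1.152 = 3161.55.
Real growth = 3161.55 / 3461.40 − 1 = -0.0866.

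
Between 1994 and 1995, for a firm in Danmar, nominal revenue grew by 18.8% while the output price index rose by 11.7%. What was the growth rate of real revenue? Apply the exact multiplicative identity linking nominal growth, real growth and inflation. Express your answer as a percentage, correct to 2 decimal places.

6.36%

(1 + g_nom) = (1 + g_real)(1 + π), so g_real = 1.1880 / 1.1170 − 1 = 0.06356.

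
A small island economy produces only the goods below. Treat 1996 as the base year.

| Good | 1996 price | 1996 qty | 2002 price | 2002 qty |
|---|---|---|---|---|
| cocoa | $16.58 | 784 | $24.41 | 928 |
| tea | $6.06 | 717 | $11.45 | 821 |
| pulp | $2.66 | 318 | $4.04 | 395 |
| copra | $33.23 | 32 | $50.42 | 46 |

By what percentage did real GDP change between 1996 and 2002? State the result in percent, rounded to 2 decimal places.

19.15%

Real GDP 1996 = Nominal GDP 1996 = 16.58·784 + 6.06·717 + 2.66·318 + 33.23·32 = 19252.98.
Real GDP 2002 (at 1996 prices) = 16.58·928 + 6.06·821 + 2.66·395 + 33.23·46 = 22940.78.
Real growth = 22940.78/19252.98 − 1 = 0.1915.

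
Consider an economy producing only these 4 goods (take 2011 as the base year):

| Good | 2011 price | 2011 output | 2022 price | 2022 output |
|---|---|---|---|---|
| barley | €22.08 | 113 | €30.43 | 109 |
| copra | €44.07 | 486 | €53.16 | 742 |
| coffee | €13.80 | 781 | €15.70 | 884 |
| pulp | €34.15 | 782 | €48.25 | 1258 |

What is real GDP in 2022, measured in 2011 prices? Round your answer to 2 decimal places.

Real GDP 2022 = Σ (p_2011 × q_2022) = 22.08·109 + 44.07·742 + 13.80·884 + 34.15·1258 = 90266.56.

€90266.56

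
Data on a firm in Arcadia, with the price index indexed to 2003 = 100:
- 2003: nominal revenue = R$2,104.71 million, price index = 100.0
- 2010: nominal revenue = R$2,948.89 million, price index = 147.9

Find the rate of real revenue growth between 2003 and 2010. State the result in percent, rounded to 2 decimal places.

-5.27%

Real revenue 2003 = 2104.71 / 1.000 = 2104.71.
Real revenue 2010 = 2948.89 / 1.479 = 1993.84.
Real growth = 1993.84 / 2104.71 − 1 = -0.0527.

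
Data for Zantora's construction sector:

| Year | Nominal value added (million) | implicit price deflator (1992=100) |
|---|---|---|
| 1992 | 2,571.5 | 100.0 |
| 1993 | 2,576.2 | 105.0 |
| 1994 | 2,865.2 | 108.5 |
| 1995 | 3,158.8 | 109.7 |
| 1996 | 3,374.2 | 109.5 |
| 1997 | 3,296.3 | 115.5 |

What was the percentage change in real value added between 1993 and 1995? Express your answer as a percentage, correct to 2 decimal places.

17.36%

Real value added 1993 = 2576.2/1.050 = 2453.52.
Real value added 1995 = 3158.8/1.097 = 2879.49.
Change = 2879.49/2453.52 − 1 = 0.1736.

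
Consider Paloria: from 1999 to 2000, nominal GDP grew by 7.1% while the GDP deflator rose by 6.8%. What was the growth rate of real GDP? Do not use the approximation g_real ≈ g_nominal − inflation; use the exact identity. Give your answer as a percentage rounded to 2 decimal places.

0.28%

(1 + g_nom) = (1 + g_real)(1 + π), so g_real = 1.0710 / 1.0680 − 1 = 0.00281.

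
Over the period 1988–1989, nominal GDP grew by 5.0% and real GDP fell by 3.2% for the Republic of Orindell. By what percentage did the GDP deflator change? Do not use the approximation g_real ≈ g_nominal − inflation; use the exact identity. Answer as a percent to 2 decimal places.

(1 + g_nom) = (1 + g_real)(1 + π), so π = 1.0500 / 0.9680 − 1 = 0.08471.

8.47%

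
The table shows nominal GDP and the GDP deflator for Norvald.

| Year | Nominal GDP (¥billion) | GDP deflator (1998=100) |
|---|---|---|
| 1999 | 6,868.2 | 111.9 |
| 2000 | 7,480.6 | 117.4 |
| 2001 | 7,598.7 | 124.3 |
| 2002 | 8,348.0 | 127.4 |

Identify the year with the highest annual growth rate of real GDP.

2000: real = 7480.6/1.174 = 6371.89; growth vs 1999 (6137.80) = 3.81%.
2001: real = 7598.7/1.243 = 6113.19; growth vs 2000 (6371.89) = -4.06%.
2002: real = 8348.0/1.274 = 6552.59; growth vs 2001 (6113.19) = 7.19%.

2002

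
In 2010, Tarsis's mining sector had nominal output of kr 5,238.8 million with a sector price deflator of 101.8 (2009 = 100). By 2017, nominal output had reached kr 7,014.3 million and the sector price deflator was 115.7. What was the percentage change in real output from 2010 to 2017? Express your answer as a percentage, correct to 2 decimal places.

17.81%

Deflate each year: 2010 → 5238.8/1.018 = 5146.17; 2017 → 7014.3/1.157 = 6062.49.
So real output changed by 6062.49/5146.17 − 1 = 0.1781, i.e. 17.81%.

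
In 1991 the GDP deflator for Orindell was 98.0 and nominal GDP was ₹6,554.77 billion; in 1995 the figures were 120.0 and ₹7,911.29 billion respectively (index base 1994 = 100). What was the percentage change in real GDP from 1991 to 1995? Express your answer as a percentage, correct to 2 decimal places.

Real GDP 1991 = 6554.77 / 0.980 = 6688.54.
Real GDP 1995 = 7911.29 / 1.200 = 6592.74.
Real growth = 6592.74 / 6688.54 − 1 = -0.0143.

-1.43%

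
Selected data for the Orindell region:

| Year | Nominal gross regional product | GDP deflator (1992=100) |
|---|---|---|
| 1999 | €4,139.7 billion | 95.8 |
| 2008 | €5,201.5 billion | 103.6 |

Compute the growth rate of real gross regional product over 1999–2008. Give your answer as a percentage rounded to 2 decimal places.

16.19%

Real gross regional product 1999 = 4139.7 / 0.958 = 4321.19.
Real gross regional product 2008 = 5201.5 / 1.036 = 5020.75.
Real growth = 5020.75 / 4321.19 − 1 = 0.1619.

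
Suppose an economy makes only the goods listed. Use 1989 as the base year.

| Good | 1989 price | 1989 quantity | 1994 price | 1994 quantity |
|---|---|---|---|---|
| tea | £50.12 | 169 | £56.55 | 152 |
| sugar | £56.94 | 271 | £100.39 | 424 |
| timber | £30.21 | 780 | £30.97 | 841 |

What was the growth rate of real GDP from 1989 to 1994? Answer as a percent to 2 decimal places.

Real GDP 1989 = Nominal GDP 1989 = 50.12·169 + 56.94·271 + 30.21·780 = 47464.82.
Real GDP 1994 (at 1989 prices) = 50.12·152 + 56.94·424 + 30.21·841 = 57167.41.
Real growth = 57167.41/47464.82 − 1 = 0.2044.

20.44%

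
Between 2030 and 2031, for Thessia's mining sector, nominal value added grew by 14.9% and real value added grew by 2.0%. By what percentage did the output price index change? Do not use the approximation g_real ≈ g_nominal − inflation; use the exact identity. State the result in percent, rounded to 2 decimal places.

(1 + g_nom) = (1 + g_real)(1 + π), so π = 1.1490 / 1.0200 − 1 = 0.12647.

12.65%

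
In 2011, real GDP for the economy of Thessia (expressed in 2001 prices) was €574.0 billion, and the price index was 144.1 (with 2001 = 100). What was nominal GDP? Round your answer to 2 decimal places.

Nominal GDP = Real × (price index/100) = 574.0 × 1.441 = 827.13.

€827.13 billion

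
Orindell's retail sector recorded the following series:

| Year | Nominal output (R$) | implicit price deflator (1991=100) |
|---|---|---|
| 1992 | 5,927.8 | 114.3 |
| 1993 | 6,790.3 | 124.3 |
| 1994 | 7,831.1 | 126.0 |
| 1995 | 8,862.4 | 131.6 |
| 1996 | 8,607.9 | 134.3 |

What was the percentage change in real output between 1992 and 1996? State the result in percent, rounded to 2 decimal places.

Real output 1992 = 5927.8/1.143 = 5186.18.
Real output 1996 = 8607.9/1.343 = 6409.46.
Change = 6409.46/5186.18 − 1 = 0.2359.

23.59%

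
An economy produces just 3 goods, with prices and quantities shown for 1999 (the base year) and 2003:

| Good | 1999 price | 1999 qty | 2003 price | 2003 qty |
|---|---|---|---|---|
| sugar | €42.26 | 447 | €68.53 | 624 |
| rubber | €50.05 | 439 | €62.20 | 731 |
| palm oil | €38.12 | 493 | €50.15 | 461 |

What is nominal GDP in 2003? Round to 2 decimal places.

€111350.07

Nominal GDP 2003 = Σ (p_2003 × q_2003) = 68.53·624 + 62.20·731 + 50.15·461 = 111350.07.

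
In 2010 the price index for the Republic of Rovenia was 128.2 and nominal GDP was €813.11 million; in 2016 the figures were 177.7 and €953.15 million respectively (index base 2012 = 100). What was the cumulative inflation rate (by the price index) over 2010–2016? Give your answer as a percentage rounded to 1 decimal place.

38.6%

Price-level change = 177.7 / 128.2 − 1 = 0.3861.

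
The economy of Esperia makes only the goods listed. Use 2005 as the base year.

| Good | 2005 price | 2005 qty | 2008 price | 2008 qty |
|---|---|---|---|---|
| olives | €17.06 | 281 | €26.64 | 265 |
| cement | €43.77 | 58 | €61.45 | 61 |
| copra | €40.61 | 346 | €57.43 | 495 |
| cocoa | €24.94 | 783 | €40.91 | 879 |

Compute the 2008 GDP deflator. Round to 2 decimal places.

Nominal GDP 2008 = 26.64·265 + 61.45·61 + 57.43·495 + 40.91·879 = 75195.79.
Real GDP 2008 (at 2005 prices) = 17.06·265 + 43.77·61 + 40.61·495 + 24.94·879 = 49215.08.
Deflator = Nominal/Real × 100 = 75195.79/49215.08 × 100 = 152.790.

152.79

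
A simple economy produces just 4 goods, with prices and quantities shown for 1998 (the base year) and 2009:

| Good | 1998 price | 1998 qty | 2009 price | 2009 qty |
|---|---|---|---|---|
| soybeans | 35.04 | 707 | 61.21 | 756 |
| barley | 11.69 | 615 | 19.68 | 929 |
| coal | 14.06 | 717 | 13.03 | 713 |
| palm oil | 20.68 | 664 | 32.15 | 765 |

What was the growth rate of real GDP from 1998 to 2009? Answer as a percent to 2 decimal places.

13.30%

Real GDP 1998 = Nominal GDP 1998 = 35.04·707 + 11.69·615 + 14.06·717 + 20.68·664 = 55775.17.
Real GDP 2009 (at 1998 prices) = 35.04·756 + 11.69·929 + 14.06·713 + 20.68·765 = 63195.23.
Real growth = 63195.23/55775.17 − 1 = 0.1330.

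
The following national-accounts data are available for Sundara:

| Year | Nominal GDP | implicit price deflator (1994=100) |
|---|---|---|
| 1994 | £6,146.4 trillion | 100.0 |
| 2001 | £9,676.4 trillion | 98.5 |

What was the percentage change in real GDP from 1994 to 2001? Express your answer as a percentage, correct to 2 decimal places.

59.83%

Real GDP 1994 = 6146.4 / 1.000 = 6146.40.
Real GDP 2001 = 9676.4 / 0.985 = 9823.76.
Real growth = 9823.76 / 6146.40 − 1 = 0.5983.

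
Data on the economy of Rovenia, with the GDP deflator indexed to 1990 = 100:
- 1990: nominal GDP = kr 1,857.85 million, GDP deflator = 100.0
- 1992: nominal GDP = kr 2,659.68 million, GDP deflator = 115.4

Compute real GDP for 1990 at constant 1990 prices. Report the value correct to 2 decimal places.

Real GDP = Nominal / (GDP deflator/100) = 1857.85 / 1.000 = 1857.85.

kr 1,857.85 million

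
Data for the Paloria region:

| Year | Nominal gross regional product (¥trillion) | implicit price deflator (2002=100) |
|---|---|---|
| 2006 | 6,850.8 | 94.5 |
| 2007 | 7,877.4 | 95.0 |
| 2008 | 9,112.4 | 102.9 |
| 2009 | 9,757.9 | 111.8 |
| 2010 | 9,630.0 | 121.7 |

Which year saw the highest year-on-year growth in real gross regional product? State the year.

2007: real = 7877.4/0.950 = 8292.00; growth vs 2006 (7249.52) = 14.38%.
2008: real = 9112.4/1.029 = 8855.59; growth vs 2007 (8292.00) = 6.80%.
2009: real = 9757.9/1.118 = 8728.00; growth vs 2008 (8855.59) = -1.44%.
2010: real = 9630.0/1.217 = 7912.90; growth vs 2009 (8728.00) = -9.34%.

2007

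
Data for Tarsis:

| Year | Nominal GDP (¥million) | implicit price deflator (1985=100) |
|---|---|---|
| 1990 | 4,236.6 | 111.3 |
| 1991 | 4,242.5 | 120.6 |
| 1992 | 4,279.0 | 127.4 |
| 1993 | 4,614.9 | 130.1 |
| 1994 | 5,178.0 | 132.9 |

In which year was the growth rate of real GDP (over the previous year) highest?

1991: real = 4242.5/1.206 = 3517.83; growth vs 1990 (3806.47) = -7.58%.
1992: real = 4279.0/1.274 = 3358.71; growth vs 1991 (3517.83) = -4.52%.
1993: real = 4614.9/1.301 = 3547.19; growth vs 1992 (3358.71) = 5.61%.
1994: real = 5178.0/1.329 = 3896.16; growth vs 1993 (3547.19) = 9.84%.

1994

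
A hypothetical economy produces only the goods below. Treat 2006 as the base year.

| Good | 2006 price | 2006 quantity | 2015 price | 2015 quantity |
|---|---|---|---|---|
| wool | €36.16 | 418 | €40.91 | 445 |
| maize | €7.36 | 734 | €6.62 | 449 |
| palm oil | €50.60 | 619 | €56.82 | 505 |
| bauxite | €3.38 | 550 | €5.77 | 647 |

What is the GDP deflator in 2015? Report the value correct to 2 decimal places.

Nominal GDP 2015 = 40.91·445 + 6.62·449 + 56.82·505 + 5.77·647 = 53604.62.
Real GDP 2015 (at 2006 prices) = 36.16·445 + 7.36·449 + 50.60·505 + 3.38·647 = 47135.70.
Deflator = Nominal/Real × 100 = 53604.62/47135.70 × 100 = 113.724.

113.72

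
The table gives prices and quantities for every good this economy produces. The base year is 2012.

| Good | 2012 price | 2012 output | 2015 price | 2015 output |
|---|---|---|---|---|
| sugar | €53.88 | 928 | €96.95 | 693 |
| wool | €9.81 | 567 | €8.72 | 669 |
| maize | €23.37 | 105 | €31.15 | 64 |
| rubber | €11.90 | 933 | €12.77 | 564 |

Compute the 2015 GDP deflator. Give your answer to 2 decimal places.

157.78

Nominal GDP 2015 = 96.95·693 + 8.72·669 + 31.15·64 + 12.77·564 = 82215.91.
Real GDP 2015 (at 2012 prices) = 53.88·693 + 9.81·669 + 23.37·64 + 11.90·564 = 52109.01.
Deflator = Nominal/Real × 100 = 82215.91/52109.01 × 100 = 157.777.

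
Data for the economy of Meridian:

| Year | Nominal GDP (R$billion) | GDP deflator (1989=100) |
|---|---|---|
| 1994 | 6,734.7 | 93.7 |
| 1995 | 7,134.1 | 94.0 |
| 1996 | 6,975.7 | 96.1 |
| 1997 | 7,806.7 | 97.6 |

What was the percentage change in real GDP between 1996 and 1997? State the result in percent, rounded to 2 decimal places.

Real GDP 1996 = 6975.7/0.961 = 7258.79.
Real GDP 1997 = 7806.7/0.976 = 7998.67.
Change = 7998.67/7258.79 − 1 = 0.1019.

10.19%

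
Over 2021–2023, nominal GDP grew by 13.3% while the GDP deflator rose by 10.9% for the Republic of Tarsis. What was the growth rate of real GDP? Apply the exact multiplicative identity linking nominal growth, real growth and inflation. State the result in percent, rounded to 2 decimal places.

(1 + g_nom) = (1 + g_real)(1 + π), so g_real = 1.1330 / 1.1090 − 1 = 0.02164.

2.16%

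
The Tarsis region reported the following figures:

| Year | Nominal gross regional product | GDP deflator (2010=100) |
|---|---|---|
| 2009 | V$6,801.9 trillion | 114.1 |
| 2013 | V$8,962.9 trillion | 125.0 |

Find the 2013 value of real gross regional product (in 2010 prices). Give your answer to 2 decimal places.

Real gross regional product = Nominal / (GDP deflator/100) = 8962.9 / 1.250 = 7170.32.

V$7,170.32 trillion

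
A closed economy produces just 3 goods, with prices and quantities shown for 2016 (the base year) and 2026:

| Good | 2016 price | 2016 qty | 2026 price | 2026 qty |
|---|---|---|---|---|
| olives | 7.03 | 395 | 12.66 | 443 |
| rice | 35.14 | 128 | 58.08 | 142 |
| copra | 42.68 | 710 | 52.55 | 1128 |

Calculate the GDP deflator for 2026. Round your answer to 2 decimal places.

130.02

Nominal GDP 2026 = 12.66·443 + 58.08·142 + 52.55·1128 = 73132.14.
Real GDP 2026 (at 2016 prices) = 7.03·443 + 35.14·142 + 42.68·1128 = 56247.21.
Deflator = Nominal/Real × 100 = 73132.14/56247.21 × 100 = 130.019.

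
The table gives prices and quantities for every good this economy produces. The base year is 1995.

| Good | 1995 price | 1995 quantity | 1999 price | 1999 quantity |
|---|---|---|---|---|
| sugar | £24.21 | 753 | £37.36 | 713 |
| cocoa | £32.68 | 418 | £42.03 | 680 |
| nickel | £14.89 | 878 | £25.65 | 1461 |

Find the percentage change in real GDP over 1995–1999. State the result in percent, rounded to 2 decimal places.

36.19%

Real GDP 1995 = Nominal GDP 1995 = 24.21·753 + 32.68·418 + 14.89·878 = 44963.79.
Real GDP 1999 (at 1995 prices) = 24.21·713 + 32.68·680 + 14.89·1461 = 61238.42.
Real growth = 61238.42/44963.79 − 1 = 0.3619.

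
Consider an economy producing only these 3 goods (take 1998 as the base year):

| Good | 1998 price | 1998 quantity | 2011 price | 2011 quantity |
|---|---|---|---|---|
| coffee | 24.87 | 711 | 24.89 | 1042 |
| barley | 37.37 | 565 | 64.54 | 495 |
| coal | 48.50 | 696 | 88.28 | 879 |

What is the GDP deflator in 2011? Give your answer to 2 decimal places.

Nominal GDP 2011 = 24.89·1042 + 64.54·495 + 88.28·879 = 135480.80.
Real GDP 2011 (at 1998 prices) = 24.87·1042 + 37.37·495 + 48.50·879 = 87044.19.
Deflator = Nominal/Real × 100 = 135480.80/87044.19 × 100 = 155.646.

155.65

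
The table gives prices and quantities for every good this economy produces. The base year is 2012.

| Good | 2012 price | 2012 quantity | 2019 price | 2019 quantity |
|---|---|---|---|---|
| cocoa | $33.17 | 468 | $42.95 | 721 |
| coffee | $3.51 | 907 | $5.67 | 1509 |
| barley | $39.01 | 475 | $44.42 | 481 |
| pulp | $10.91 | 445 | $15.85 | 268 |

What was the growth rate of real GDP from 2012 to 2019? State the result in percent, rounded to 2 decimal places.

20.93%

Real GDP 2012 = Nominal GDP 2012 = 33.17·468 + 3.51·907 + 39.01·475 + 10.91·445 = 42091.83.
Real GDP 2019 (at 2012 prices) = 33.17·721 + 3.51·1509 + 39.01·481 + 10.91·268 = 50899.85.
Real growth = 50899.85/42091.83 − 1 = 0.2093.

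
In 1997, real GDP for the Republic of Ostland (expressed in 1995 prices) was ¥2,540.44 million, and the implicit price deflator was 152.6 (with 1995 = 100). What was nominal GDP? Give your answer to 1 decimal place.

¥3,876.7 million

Nominal GDP = Real × (implicit price deflator/100) = 2540.44 × 1.526 = 3876.71.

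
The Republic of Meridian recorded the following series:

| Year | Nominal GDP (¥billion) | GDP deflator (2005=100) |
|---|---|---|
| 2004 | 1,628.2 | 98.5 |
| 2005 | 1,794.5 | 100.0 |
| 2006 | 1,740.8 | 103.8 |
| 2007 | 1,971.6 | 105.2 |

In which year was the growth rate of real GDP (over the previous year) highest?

2007

2005: real = 1794.5/1.000 = 1794.50; growth vs 2004 (1652.99) = 8.56%.
2006: real = 1740.8/1.038 = 1677.07; growth vs 2005 (1794.50) = -6.54%.
2007: real = 1971.6/1.052 = 1874.14; growth vs 2006 (1677.07) = 11.75%.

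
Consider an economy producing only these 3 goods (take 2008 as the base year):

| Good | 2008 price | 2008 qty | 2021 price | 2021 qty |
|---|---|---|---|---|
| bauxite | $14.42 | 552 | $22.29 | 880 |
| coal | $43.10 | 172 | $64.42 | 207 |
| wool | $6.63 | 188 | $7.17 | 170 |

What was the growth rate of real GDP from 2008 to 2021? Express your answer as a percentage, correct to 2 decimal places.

Real GDP 2008 = Nominal GDP 2008 = 14.42·552 + 43.10·172 + 6.63·188 = 16619.48.
Real GDP 2021 (at 2008 prices) = 14.42·880 + 43.10·207 + 6.63·170 = 22738.40.
Real growth = 22738.40/16619.48 − 1 = 0.3682.

36.82%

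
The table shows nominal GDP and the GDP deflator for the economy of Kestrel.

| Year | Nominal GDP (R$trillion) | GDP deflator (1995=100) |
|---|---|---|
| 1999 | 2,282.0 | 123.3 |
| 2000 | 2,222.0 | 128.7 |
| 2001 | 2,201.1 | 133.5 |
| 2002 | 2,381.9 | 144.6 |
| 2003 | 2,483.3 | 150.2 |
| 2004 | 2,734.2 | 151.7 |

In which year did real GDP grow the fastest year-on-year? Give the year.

2004

2000: real = 2222.0/1.287 = 1726.50; growth vs 1999 (1850.77) = -6.71%.
2001: real = 2201.1/1.335 = 1648.76; growth vs 2000 (1726.50) = -4.50%.
2002: real = 2381.9/1.446 = 1647.23; growth vs 2001 (1648.76) = -0.09%.
2003: real = 2483.3/1.502 = 1653.33; growth vs 2002 (1647.23) = 0.37%.
2004: real = 2734.2/1.517 = 1802.37; growth vs 2003 (1653.33) = 9.01%.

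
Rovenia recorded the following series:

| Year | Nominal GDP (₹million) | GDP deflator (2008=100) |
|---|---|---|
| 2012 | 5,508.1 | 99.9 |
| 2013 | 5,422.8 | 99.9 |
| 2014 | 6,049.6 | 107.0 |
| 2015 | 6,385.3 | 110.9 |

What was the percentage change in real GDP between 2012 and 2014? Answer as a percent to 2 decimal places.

2.54%

Real GDP 2012 = 5508.1/0.999 = 5513.61.
Real GDP 2014 = 6049.6/1.070 = 5653.83.
Change = 5653.83/5513.61 − 1 = 0.0254.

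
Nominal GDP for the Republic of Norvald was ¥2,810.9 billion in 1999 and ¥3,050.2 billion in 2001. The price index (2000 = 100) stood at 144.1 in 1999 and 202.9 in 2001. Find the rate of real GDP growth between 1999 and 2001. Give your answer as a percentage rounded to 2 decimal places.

Deflate each year: 1999 → 2810.9/1.441 = 1950.66; 2001 → 3050.2/2.029 = 1503.30.
So real GDP changed by 1503.30/1950.66 − 1 = -0.2293, i.e. -22.93%.

-22.93%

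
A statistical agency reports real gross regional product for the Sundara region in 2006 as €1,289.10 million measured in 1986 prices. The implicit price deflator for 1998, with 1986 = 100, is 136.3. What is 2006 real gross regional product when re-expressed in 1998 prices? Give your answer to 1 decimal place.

€1,757.0 million

Real gross regional product in 1998 prices = Real gross regional product in 1986 prices × (P_1998/P_1986) = 1289.10 × 1.363 = 1757.04.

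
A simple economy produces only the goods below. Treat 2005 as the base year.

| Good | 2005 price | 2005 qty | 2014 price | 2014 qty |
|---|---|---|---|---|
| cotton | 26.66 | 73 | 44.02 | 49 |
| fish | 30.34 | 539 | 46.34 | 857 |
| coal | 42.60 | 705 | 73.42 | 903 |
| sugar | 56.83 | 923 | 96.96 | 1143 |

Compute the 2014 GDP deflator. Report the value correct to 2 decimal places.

167.51

Nominal GDP 2014 = 44.02·49 + 46.34·857 + 73.42·903 + 96.96·1143 = 218993.90.
Real GDP 2014 (at 2005 prices) = 26.66·49 + 30.34·857 + 42.60·903 + 56.83·1143 = 130732.21.
Deflator = Nominal/Real × 100 = 218993.90/130732.21 × 100 = 167.513.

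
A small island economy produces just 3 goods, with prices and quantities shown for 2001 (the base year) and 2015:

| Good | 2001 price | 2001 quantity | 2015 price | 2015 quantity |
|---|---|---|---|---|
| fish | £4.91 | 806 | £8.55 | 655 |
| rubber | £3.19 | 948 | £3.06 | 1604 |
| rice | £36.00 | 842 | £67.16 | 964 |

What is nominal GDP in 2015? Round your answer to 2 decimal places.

£75250.73

Nominal GDP 2015 = Σ (p_2015 × q_2015) = 8.55·655 + 3.06·1604 + 67.16·964 = 75250.73.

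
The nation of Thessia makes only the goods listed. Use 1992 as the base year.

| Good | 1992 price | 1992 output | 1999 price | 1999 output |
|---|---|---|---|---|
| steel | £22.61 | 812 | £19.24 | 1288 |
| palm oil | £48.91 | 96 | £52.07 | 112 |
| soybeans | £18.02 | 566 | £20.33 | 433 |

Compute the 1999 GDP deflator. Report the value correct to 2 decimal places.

Nominal GDP 1999 = 19.24·1288 + 52.07·112 + 20.33·433 = 39415.85.
Real GDP 1999 (at 1992 prices) = 22.61·1288 + 48.91·112 + 18.02·433 = 42402.26.
Deflator = Nominal/Real × 100 = 39415.85/42402.26 × 100 = 92.957.

92.96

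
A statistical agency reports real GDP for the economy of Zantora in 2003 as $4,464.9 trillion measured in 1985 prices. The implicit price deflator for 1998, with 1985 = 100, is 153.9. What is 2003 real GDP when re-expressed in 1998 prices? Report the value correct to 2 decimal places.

$6,871.48 trillion

Real GDP in 1998 prices = Real GDP in 1985 prices × (P_1998/P_1985) = 4464.9 × 1.539 = 6871.48.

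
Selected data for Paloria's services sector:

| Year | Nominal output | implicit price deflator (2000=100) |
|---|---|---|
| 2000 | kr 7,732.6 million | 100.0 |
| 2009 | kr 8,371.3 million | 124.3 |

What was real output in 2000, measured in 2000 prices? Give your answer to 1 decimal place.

Real output = Nominal / (implicit price deflator/100) = 7732.6 / 1.000 = 7732.60.

kr 7,732.6 million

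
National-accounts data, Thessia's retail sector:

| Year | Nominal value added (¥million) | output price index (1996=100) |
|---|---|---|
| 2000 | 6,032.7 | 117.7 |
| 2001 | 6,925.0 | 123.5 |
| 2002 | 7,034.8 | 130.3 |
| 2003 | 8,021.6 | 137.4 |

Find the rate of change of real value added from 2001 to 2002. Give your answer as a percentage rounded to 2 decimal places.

-3.72%

Real value added 2001 = 6925.0/1.235 = 5607.29.
Real value added 2002 = 7034.8/1.303 = 5398.93.
Change = 5398.93/5607.29 − 1 = -0.0372.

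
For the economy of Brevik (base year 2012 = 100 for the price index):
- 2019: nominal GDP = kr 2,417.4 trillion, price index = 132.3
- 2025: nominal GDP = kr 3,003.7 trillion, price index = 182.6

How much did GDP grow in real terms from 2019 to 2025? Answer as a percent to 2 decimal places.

Real GDP 2019 = 2417.4 / 1.323 = 1827.21.
Real GDP 2025 = 3003.7 / 1.826 = 1644.96.
Real growth = 1644.96 / 1827.21 − 1 = -0.0997.

-9.97%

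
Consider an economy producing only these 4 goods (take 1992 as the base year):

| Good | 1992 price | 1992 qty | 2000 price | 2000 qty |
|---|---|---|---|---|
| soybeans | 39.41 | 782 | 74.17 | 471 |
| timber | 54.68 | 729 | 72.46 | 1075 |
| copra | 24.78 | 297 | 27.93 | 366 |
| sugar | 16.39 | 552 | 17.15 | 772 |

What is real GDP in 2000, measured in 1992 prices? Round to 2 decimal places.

99065.67

Real GDP 2000 = Σ (p_1992 × q_2000) = 39.41·471 + 54.68·1075 + 24.78·366 + 16.39·772 = 99065.67.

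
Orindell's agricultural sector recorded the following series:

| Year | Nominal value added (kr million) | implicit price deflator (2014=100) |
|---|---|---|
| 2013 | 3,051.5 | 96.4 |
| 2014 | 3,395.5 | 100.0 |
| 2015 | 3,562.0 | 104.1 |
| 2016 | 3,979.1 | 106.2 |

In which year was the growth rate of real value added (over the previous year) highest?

2016

2014: real = 3395.5/1.000 = 3395.50; growth vs 2013 (3165.46) = 7.27%.
2015: real = 3562.0/1.041 = 3421.71; growth vs 2014 (3395.50) = 0.77%.
2016: real = 3979.1/1.062 = 3746.80; growth vs 2015 (3421.71) = 9.50%.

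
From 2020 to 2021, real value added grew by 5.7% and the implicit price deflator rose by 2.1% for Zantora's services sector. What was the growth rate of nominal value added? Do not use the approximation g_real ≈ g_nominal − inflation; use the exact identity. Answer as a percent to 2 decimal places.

(1 + g_nom) = (1 + g_real)(1 + π) = 1.0570 × 1.0210 = 1.07920.

7.92%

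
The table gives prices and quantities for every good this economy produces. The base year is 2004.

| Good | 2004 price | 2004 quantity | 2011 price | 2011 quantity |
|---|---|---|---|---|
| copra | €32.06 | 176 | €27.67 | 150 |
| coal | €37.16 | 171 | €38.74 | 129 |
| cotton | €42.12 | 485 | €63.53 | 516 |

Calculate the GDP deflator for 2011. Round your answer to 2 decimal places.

133.80

Nominal GDP 2011 = 27.67·150 + 38.74·129 + 63.53·516 = 41929.44.
Real GDP 2011 (at 2004 prices) = 32.06·150 + 37.16·129 + 42.12·516 = 31336.56.
Deflator = Nominal/Real × 100 = 41929.44/31336.56 × 100 = 133.804.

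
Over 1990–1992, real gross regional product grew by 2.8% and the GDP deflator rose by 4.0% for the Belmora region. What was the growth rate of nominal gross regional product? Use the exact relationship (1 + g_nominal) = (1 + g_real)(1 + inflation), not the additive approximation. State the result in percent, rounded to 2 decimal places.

(1 + g_nom) = (1 + g_real)(1 + π) = 1.0280 × 1.0400 = 1.06912.

6.91%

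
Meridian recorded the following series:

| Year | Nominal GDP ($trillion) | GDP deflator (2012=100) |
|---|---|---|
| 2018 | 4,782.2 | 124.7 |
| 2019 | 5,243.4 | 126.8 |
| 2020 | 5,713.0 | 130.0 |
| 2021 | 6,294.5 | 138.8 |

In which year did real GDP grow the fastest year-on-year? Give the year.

2019: real = 5243.4/1.268 = 4135.17; growth vs 2018 (3834.96) = 7.83%.
2020: real = 5713.0/1.300 = 4394.62; growth vs 2019 (4135.17) = 6.27%.
2021: real = 6294.5/1.388 = 4534.94; growth vs 2020 (4394.62) = 3.19%.

2019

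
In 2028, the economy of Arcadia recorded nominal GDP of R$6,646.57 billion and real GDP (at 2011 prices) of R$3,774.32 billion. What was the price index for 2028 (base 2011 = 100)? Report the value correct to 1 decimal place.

176.1

price index = (Nominal / Real) × 100 = 6646.57 / 3774.32 × 100 = 176.10.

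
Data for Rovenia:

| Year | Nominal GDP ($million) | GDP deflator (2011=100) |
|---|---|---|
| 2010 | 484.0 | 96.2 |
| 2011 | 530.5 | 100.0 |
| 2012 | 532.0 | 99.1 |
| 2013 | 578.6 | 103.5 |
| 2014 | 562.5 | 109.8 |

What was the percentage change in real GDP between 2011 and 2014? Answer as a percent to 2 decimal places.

-3.43%

Real GDP 2011 = 530.5/1.000 = 530.50.
Real GDP 2014 = 562.5/1.098 = 512.30.
Change = 512.30/530.50 − 1 = -0.0343.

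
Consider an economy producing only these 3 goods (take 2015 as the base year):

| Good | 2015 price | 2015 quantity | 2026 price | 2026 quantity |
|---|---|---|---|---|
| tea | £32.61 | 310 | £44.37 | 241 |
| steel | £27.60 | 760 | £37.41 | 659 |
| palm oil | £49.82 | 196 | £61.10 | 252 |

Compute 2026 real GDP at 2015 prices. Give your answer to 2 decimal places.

£38602.05

Real GDP 2026 = Σ (p_2015 × q_2026) = 32.61·241 + 27.60·659 + 49.82·252 = 38602.05.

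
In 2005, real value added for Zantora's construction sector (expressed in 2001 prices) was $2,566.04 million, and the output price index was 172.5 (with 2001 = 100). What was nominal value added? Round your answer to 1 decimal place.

Nominal value added = Real × (output price index/100) = 2566.04 × 1.725 = 4426.42.

$4,426.4 million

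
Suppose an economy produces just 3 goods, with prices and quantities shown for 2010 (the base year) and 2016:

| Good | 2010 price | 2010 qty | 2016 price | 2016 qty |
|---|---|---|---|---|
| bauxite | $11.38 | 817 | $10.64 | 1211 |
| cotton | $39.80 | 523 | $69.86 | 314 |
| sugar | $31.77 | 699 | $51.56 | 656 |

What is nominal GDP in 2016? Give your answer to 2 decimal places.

Nominal GDP 2016 = Σ (p_2016 × q_2016) = 10.64·1211 + 69.86·314 + 51.56·656 = 68644.44.

$68644.44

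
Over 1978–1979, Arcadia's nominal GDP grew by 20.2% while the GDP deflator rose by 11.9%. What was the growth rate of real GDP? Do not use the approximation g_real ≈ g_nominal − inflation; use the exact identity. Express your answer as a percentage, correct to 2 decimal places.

7.42%

(1 + g_nom) = (1 + g_real)(1 + π), so g_real = 1.2020 / 1.1190 − 1 = 0.07417.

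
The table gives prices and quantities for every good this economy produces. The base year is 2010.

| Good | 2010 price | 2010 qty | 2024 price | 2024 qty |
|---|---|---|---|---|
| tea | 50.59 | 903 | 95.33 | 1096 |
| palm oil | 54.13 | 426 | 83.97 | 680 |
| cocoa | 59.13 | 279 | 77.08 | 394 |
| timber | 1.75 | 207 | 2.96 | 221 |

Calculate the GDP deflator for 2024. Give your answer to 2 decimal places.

Nominal GDP 2024 = 95.33·1096 + 83.97·680 + 77.08·394 + 2.96·221 = 192604.96.
Real GDP 2024 (at 2010 prices) = 50.59·1096 + 54.13·680 + 59.13·394 + 1.75·221 = 115939.01.
Deflator = Nominal/Real × 100 = 192604.96/115939.01 × 100 = 166.126.

166.13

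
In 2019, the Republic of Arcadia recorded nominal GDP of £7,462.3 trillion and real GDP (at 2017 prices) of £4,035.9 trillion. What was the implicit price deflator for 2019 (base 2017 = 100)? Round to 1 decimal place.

184.9

implicit price deflator = (Nominal / Real) × 100 = 7462.3 / 4035.9 × 100 = 184.90.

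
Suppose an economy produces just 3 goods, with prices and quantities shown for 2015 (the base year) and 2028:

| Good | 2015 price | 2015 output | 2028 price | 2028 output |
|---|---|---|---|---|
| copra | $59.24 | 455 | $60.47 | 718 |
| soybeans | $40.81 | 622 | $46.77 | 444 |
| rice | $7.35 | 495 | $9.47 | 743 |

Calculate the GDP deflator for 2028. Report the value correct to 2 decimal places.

Nominal GDP 2028 = 60.47·718 + 46.77·444 + 9.47·743 = 71219.55.
Real GDP 2028 (at 2015 prices) = 59.24·718 + 40.81·444 + 7.35·743 = 66115.01.
Deflator = Nominal/Real × 100 = 71219.55/66115.01 × 100 = 107.721.

107.72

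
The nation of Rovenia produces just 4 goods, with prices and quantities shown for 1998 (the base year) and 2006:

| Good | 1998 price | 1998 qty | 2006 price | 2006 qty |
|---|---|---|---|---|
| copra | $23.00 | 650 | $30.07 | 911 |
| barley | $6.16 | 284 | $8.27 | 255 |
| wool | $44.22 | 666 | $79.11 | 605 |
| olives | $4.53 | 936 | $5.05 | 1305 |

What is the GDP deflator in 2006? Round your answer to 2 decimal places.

152.12

Nominal GDP 2006 = 30.07·911 + 8.27·255 + 79.11·605 + 5.05·1305 = 83954.42.
Real GDP 2006 (at 1998 prices) = 23.00·911 + 6.16·255 + 44.22·605 + 4.53·1305 = 55188.55.
Deflator = Nominal/Real × 100 = 83954.42/55188.55 × 100 = 152.123.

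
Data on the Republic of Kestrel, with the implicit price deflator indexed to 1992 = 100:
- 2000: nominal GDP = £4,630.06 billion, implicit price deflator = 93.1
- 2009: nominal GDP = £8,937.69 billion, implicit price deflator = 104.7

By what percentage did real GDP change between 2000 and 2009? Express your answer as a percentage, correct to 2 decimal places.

Deflate each year: 2000 → 4630.06/0.931 = 4973.21; 2009 → 8937.69/1.047 = 8536.48.
So real GDP changed by 8536.48/4973.21 − 1 = 0.7165, i.e. 71.65%.

71.65%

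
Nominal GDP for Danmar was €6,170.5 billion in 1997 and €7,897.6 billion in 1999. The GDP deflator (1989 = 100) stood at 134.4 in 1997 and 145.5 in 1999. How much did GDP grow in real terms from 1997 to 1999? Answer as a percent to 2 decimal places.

Deflate each year: 1997 → 6170.5/1.344 = 4591.15; 1999 → 7897.6/1.455 = 5427.90.
So real GDP changed by 5427.90/4591.15 − 1 = 0.1823, i.e. 18.23%.

18.23%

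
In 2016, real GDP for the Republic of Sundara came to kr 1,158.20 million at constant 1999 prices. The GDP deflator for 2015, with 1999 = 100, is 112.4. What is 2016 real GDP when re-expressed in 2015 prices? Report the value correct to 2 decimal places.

Real GDP in 2015 prices = Real GDP in 1999 prices × (P_2015/P_1999) = 1158.20 × 1.124 = 1301.82.

kr 1,301.82 million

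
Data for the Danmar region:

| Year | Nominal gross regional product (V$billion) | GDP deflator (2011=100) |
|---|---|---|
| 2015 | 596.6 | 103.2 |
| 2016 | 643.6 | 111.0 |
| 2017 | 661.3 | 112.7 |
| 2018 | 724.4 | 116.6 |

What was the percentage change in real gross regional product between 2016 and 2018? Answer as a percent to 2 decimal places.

Real gross regional product 2016 = 643.6/1.110 = 579.82.
Real gross regional product 2018 = 724.4/1.166 = 621.27.
Change = 621.27/579.82 − 1 = 0.0715.

7.15%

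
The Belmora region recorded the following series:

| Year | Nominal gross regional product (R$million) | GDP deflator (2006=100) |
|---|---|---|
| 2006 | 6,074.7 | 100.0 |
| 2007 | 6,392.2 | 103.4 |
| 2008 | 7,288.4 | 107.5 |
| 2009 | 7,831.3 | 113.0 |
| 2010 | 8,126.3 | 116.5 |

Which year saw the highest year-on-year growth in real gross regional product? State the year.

2008

2007: real = 6392.2/1.034 = 6182.01; growth vs 2006 (6074.70) = 1.77%.
2008: real = 7288.4/1.075 = 6779.91; growth vs 2007 (6182.01) = 9.67%.
2009: real = 7831.3/1.130 = 6930.35; growth vs 2008 (6779.91) = 2.22%.
2010: real = 8126.3/1.165 = 6975.36; growth vs 2009 (6930.35) = 0.65%.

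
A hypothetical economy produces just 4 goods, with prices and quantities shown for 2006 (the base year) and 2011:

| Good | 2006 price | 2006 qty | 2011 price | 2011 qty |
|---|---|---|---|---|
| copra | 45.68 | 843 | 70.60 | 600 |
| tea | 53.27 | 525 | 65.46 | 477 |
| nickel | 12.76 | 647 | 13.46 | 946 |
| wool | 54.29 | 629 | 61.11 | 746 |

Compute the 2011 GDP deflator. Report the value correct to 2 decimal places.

Nominal GDP 2011 = 70.60·600 + 65.46·477 + 13.46·946 + 61.11·746 = 131905.64.
Real GDP 2011 (at 2006 prices) = 45.68·600 + 53.27·477 + 12.76·946 + 54.29·746 = 105389.09.
Deflator = Nominal/Real × 100 = 131905.64/105389.09 × 100 = 125.161.

125.16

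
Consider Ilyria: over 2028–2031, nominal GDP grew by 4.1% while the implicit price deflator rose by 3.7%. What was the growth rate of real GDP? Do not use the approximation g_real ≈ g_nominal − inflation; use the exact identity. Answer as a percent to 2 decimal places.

0.39%

(1 + g_nom) = (1 + g_real)(1 + π), so g_real = 1.0410 / 1.0370 − 1 = 0.00386.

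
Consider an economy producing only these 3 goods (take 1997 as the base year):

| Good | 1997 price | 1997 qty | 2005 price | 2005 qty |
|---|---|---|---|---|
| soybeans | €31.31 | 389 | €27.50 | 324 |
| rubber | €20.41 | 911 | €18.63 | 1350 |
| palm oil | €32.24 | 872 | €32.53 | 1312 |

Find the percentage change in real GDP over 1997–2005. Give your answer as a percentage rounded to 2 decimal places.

35.85%

Real GDP 1997 = Nominal GDP 1997 = 31.31·389 + 20.41·911 + 32.24·872 = 58886.38.
Real GDP 2005 (at 1997 prices) = 31.31·324 + 20.41·1350 + 32.24·1312 = 79996.82.
Real growth = 79996.82/58886.38 − 1 = 0.3585.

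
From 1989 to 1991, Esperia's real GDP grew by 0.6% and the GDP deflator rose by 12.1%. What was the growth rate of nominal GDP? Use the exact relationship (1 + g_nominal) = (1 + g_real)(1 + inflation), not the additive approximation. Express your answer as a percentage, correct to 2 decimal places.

12.77%

(1 + g_nom) = (1 + g_real)(1 + π) = 1.0060 × 1.1210 = 1.12773.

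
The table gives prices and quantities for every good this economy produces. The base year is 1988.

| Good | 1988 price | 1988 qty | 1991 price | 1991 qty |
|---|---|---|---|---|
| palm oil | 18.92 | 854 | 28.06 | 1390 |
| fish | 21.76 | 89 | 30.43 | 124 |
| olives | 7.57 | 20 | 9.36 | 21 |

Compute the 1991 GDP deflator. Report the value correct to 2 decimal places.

147.39

Nominal GDP 1991 = 28.06·1390 + 30.43·124 + 9.36·21 = 42973.28.
Real GDP 1991 (at 1988 prices) = 18.92·1390 + 21.76·124 + 7.57·21 = 29156.01.
Deflator = Nominal/Real × 100 = 42973.28/29156.01 × 100 = 147.391.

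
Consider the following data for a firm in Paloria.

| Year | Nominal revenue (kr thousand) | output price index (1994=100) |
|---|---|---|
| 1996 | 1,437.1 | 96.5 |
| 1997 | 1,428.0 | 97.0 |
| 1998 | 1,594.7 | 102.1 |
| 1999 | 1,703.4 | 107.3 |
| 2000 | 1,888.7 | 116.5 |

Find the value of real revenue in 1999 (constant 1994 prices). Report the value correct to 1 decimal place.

kr 1,587.5 thousand

Real revenue 1999 = 1703.4 / 1.073 = 1587.51.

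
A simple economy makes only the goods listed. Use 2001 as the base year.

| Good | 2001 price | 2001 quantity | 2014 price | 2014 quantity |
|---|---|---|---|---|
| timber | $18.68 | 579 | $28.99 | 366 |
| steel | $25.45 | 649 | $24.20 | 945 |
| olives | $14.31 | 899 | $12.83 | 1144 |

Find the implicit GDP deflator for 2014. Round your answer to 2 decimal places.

101.90

Nominal GDP 2014 = 28.99·366 + 24.20·945 + 12.83·1144 = 48156.86.
Real GDP 2014 (at 2001 prices) = 18.68·366 + 25.45·945 + 14.31·1144 = 47257.77.
Deflator = Nominal/Real × 100 = 48156.86/47257.77 × 100 = 101.903.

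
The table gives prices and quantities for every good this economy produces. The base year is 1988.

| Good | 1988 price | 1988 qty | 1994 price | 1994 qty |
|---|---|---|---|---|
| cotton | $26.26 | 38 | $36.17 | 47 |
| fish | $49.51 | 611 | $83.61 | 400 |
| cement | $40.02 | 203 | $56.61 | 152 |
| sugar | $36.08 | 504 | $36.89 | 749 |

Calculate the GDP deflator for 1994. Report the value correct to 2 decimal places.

131.83

Nominal GDP 1994 = 36.17·47 + 83.61·400 + 56.61·152 + 36.89·749 = 71379.32.
Real GDP 1994 (at 1988 prices) = 26.26·47 + 49.51·400 + 40.02·152 + 36.08·749 = 54145.18.
Deflator = Nominal/Real × 100 = 71379.32/54145.18 × 100 = 131.829.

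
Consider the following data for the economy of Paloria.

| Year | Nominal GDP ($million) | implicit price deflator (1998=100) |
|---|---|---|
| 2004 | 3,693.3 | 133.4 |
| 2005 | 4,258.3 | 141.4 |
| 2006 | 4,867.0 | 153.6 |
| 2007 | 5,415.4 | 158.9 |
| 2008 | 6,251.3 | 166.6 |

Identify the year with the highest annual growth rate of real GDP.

2008

2005: real = 4258.3/1.414 = 3011.53; growth vs 2004 (2768.59) = 8.77%.
2006: real = 4867.0/1.536 = 3168.62; growth vs 2005 (3011.53) = 5.22%.
2007: real = 5415.4/1.589 = 3408.06; growth vs 2006 (3168.62) = 7.56%.
2008: real = 6251.3/1.666 = 3752.28; growth vs 2007 (3408.06) = 10.10%.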